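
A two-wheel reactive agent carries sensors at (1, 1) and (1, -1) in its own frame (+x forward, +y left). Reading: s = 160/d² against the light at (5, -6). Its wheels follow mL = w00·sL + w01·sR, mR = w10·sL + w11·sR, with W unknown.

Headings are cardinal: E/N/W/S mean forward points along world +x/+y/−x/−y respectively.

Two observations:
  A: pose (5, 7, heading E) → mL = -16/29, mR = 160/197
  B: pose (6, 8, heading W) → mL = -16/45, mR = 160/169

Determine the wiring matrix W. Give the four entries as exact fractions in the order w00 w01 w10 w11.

obs A: pose=(5,7,E) → sL=160/197, sR=32/29, mL=-16/29, mR=160/197
obs B: pose=(6,8,W) → sL=160/169, sR=32/45, mL=-16/45, mR=160/169
sensor matrix S = [[160/197, 32/29], [160/169, 32/45]]; det S = -4059136/8689473
solve [mL_A; mL_B] = S·[w00; w01] and [mR_A; mR_B] = S·[w10; w11]:
  w00 = 0, w01 = -1/2, w10 = 1, w11 = 0

0 -1/2 1 0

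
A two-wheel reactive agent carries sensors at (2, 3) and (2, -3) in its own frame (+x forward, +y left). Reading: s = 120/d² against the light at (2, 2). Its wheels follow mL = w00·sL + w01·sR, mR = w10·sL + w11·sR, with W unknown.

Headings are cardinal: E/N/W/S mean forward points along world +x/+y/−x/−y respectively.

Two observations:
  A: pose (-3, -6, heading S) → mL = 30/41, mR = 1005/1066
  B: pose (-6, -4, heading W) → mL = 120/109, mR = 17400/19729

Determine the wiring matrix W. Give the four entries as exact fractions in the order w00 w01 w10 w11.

0 1 1/2 1/2

obs A: pose=(-3,-6,S) → sL=15/13, sR=30/41, mL=30/41, mR=1005/1066
obs B: pose=(-6,-4,W) → sL=120/181, sR=120/109, mL=120/109, mR=17400/19729
sensor matrix S = [[15/13, 30/41], [120/181, 120/109]]; det S = 8256600/10515557
solve [mL_A; mL_B] = S·[w00; w01] and [mR_A; mR_B] = S·[w10; w11]:
  w00 = 0, w01 = 1, w10 = 1/2, w11 = 1/2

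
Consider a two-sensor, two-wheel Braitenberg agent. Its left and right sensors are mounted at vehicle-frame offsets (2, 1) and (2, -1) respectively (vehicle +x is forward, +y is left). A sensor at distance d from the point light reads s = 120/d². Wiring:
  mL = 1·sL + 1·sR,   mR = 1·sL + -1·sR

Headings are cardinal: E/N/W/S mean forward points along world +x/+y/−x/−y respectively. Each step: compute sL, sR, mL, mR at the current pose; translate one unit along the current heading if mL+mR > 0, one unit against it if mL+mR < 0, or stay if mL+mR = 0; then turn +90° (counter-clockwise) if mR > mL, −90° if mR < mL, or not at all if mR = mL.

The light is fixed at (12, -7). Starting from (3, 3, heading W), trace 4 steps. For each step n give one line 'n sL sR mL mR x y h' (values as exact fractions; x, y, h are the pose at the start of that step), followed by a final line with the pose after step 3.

0 60/101 60/121 13320/12221 1200/12221 3 3 W
1 24/53 8/15 784/795 -64/795 2 3 N
2 15/26 30/41 1395/1066 -165/1066 2 4 E
3 24/29 120/181 7824/5249 864/5249 3 4 S
final 3 3 W

n=0: pose=(3,3,W); sL=60/101, sR=60/121; mL=13320/12221, mR=1200/12221; mL+mR=120/101 → advance +1; mR−mL=-120/121 → turn -1·90°
n=1: pose=(2,3,N); sL=24/53, sR=8/15; mL=784/795, mR=-64/795; mL+mR=48/53 → advance +1; mR−mL=-16/15 → turn -1·90°
n=2: pose=(2,4,E); sL=15/26, sR=30/41; mL=1395/1066, mR=-165/1066; mL+mR=15/13 → advance +1; mR−mL=-60/41 → turn -1·90°
n=3: pose=(3,4,S); sL=24/29, sR=120/181; mL=7824/5249, mR=864/5249; mL+mR=48/29 → advance +1; mR−mL=-240/181 → turn -1·90°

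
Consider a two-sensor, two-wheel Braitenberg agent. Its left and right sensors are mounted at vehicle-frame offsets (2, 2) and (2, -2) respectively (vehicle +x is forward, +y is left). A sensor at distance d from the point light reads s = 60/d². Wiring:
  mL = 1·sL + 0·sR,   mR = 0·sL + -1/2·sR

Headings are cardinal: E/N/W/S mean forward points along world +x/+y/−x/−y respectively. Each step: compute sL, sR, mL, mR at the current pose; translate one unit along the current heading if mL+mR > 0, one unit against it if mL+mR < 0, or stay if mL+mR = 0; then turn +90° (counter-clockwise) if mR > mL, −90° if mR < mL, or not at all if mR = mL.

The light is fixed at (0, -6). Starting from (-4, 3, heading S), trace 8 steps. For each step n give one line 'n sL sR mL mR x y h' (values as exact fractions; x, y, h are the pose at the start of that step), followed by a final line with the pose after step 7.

0 60/53 12/17 60/53 -6/17 -4 3 S
1 5/6 15/34 5/6 -15/68 -4 2 W
2 60/149 60/109 60/149 -30/109 -5 2 N
3 6/13 30/29 6/13 -15/29 -5 3 E
4 12/13 60/113 12/13 -30/113 -6 3 S
5 3/5 15/41 3/5 -15/82 -6 2 W
6 60/181 12/25 60/181 -6/25 -7 2 N
7 30/73 30/37 30/73 -15/37 -7 3 E
final -6 3 S

n=0: pose=(-4,3,S); sL=60/53, sR=12/17; mL=60/53, mR=-6/17; mL+mR=702/901 → advance +1; mR−mL=-1338/901 → turn -1·90°
n=1: pose=(-4,2,W); sL=5/6, sR=15/34; mL=5/6, mR=-15/68; mL+mR=125/204 → advance +1; mR−mL=-215/204 → turn -1·90°
n=2: pose=(-5,2,N); sL=60/149, sR=60/109; mL=60/149, mR=-30/109; mL+mR=2070/16241 → advance +1; mR−mL=-11010/16241 → turn -1·90°
n=3: pose=(-5,3,E); sL=6/13, sR=30/29; mL=6/13, mR=-15/29; mL+mR=-21/377 → advance -1; mR−mL=-369/377 → turn -1·90°
n=4: pose=(-6,3,S); sL=12/13, sR=60/113; mL=12/13, mR=-30/113; mL+mR=966/1469 → advance +1; mR−mL=-1746/1469 → turn -1·90°
n=5: pose=(-6,2,W); sL=3/5, sR=15/41; mL=3/5, mR=-15/82; mL+mR=171/410 → advance +1; mR−mL=-321/410 → turn -1·90°
n=6: pose=(-7,2,N); sL=60/181, sR=12/25; mL=60/181, mR=-6/25; mL+mR=414/4525 → advance +1; mR−mL=-2586/4525 → turn -1·90°
n=7: pose=(-7,3,E); sL=30/73, sR=30/37; mL=30/73, mR=-15/37; mL+mR=15/2701 → advance +1; mR−mL=-2205/2701 → turn -1·90°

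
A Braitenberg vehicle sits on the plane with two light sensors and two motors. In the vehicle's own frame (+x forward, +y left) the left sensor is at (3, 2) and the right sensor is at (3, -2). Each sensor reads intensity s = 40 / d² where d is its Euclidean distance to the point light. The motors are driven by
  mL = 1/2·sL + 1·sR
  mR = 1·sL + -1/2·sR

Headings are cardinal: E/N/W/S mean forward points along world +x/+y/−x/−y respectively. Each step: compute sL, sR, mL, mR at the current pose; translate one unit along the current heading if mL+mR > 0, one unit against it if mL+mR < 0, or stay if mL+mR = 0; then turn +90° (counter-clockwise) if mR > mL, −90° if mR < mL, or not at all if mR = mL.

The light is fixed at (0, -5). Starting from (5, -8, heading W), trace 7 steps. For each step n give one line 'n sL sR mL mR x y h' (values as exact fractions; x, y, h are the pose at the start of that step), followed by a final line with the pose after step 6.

n=0: pose=(5,-8,W); sL=40/29, sR=8; mL=252/29, mR=-76/29; mL+mR=176/29 → advance +1; mR−mL=-328/29 → turn -1·90°
n=1: pose=(4,-8,N); sL=10, sR=10/9; mL=55/9, mR=85/9; mL+mR=140/9 → advance +1; mR−mL=10/3 → turn +1·90°
n=2: pose=(4,-7,W); sL=40/17, sR=40; mL=700/17, mR=-300/17; mL+mR=400/17 → advance +1; mR−mL=-1000/17 → turn -1·90°
n=3: pose=(3,-7,N); sL=20, sR=20/13; mL=150/13, mR=250/13; mL+mR=400/13 → advance +1; mR−mL=100/13 → turn +1·90°
n=4: pose=(3,-6,W); sL=40/9, sR=40; mL=380/9, mR=-140/9; mL+mR=80/3 → advance +1; mR−mL=-520/9 → turn -1·90°
n=5: pose=(2,-6,N); sL=10, sR=2; mL=7, mR=9; mL+mR=16 → advance +1; mR−mL=2 → turn +1·90°
n=6: pose=(2,-5,W); sL=8, sR=8; mL=12, mR=4; mL+mR=16 → advance +1; mR−mL=-8 → turn -1·90°

0 40/29 8 252/29 -76/29 5 -8 W
1 10 10/9 55/9 85/9 4 -8 N
2 40/17 40 700/17 -300/17 4 -7 W
3 20 20/13 150/13 250/13 3 -7 N
4 40/9 40 380/9 -140/9 3 -6 W
5 10 2 7 9 2 -6 N
6 8 8 12 4 2 -5 W
final 1 -5 N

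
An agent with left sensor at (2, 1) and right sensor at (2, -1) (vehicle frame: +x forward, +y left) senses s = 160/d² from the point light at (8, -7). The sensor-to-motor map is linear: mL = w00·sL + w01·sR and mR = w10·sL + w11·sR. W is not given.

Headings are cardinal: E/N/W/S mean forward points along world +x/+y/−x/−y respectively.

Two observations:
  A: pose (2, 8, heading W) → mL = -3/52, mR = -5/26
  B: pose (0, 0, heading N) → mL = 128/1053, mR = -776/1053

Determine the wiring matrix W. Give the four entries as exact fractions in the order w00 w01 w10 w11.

obs A: pose=(2,8,W) → sL=8/13, sR=1/2, mL=-3/52, mR=-5/26
obs B: pose=(0,0,N) → sL=80/81, sR=16/13, mL=128/1053, mR=-776/1053
sensor matrix S = [[8/13, 1/2], [80/81, 16/13]]; det S = 3608/13689
solve [mL_A; mL_B] = S·[w00; w01] and [mR_A; mR_B] = S·[w10; w11]:
  w00 = -1/2, w01 = 1/2, w10 = 1/2, w11 = -1

-1/2 1/2 1/2 -1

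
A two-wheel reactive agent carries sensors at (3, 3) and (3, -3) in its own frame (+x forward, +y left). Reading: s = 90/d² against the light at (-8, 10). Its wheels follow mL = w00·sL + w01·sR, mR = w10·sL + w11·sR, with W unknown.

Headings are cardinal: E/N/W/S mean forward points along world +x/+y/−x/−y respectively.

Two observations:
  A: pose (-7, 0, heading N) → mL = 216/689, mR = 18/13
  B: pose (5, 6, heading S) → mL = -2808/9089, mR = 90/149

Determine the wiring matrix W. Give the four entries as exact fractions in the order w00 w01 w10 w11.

obs A: pose=(-7,0,N) → sL=90/53, sR=18/13, mL=216/689, mR=18/13
obs B: pose=(5,6,S) → sL=18/61, sR=90/149, mL=-2808/9089, mR=90/149
sensor matrix S = [[90/53, 18/13], [18/61, 90/149]]; det S = 3864672/6262321
solve [mL_A; mL_B] = S·[w00; w01] and [mR_A; mR_B] = S·[w10; w11]:
  w00 = 1, w01 = -1, w10 = 0, w11 = 1

1 -1 0 1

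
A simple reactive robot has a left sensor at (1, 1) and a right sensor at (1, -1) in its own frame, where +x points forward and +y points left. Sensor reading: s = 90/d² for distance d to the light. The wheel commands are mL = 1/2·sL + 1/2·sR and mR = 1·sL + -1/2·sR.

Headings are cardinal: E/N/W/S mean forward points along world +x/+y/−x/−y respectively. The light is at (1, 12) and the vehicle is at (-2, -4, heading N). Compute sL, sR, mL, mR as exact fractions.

90/241 90/229 21150/55189 9765/55189

left sensor world pos  = (-3, -3); dL² = 241
right sensor world pos = (-1, -3); dR² = 229
sL = 90/241 = 90/241
sR = 90/229 = 90/229
mL = 1/2·sL + 1/2·sR = 21150/55189
mR = 1·sL + -1/2·sR = 9765/55189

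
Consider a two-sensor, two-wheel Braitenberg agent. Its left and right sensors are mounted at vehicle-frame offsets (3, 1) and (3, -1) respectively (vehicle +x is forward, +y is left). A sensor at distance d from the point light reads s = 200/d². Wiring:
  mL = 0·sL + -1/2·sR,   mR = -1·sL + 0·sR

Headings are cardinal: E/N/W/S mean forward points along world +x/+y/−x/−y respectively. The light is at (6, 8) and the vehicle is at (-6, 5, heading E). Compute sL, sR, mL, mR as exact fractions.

left sensor world pos  = (-3, 6); dL² = 85
right sensor world pos = (-3, 4); dR² = 97
sL = 200/85 = 40/17
sR = 200/97 = 200/97
mL = 0·sL + -1/2·sR = -100/97
mR = -1·sL + 0·sR = -40/17

40/17 200/97 -100/97 -40/17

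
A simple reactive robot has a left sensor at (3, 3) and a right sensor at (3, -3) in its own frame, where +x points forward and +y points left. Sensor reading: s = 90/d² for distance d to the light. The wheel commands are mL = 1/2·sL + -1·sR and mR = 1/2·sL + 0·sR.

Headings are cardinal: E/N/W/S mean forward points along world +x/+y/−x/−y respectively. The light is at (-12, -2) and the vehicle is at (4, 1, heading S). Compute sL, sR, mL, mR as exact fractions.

left sensor world pos  = (7, -2); dL² = 361
right sensor world pos = (1, -2); dR² = 169
sL = 90/361 = 90/361
sR = 90/169 = 90/169
mL = 1/2·sL + -1·sR = -24885/61009
mR = 1/2·sL + 0·sR = 45/361

90/361 90/169 -24885/61009 45/361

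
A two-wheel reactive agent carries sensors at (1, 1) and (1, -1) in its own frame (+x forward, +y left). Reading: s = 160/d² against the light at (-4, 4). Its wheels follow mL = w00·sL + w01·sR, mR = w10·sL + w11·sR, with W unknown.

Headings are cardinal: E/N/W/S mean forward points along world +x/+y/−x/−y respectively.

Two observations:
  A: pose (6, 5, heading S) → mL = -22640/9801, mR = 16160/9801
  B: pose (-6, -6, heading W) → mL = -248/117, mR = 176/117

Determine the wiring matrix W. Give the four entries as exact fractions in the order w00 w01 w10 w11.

-1 -1/2 1/2 1/2

obs A: pose=(6,5,S) → sL=160/121, sR=160/81, mL=-22640/9801, mR=16160/9801
obs B: pose=(-6,-6,W) → sL=16/13, sR=16/9, mL=-248/117, mR=176/117
sensor matrix S = [[160/121, 160/81], [16/13, 16/9]]; det S = -10240/127413
solve [mL_A; mL_B] = S·[w00; w01] and [mR_A; mR_B] = S·[w10; w11]:
  w00 = -1, w01 = -1/2, w10 = 1/2, w11 = 1/2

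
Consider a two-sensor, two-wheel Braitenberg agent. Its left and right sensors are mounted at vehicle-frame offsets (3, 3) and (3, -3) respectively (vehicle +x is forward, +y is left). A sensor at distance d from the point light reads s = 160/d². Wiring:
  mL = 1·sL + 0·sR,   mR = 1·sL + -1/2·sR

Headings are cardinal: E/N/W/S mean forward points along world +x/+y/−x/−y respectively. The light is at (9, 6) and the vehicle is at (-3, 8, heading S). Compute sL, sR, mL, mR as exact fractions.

left sensor world pos  = (0, 5); dL² = 82
right sensor world pos = (-6, 5); dR² = 226
sL = 160/82 = 80/41
sR = 160/226 = 80/113
mL = 1·sL + 0·sR = 80/41
mR = 1·sL + -1/2·sR = 7400/4633

80/41 80/113 80/41 7400/4633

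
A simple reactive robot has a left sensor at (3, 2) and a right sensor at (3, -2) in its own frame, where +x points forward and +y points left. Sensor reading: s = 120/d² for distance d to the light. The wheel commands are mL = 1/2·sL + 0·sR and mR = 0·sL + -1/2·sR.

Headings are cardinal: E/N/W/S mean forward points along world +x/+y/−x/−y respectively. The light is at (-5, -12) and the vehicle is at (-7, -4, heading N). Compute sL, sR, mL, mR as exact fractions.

left sensor world pos  = (-9, -1); dL² = 137
right sensor world pos = (-5, -1); dR² = 121
sL = 120/137 = 120/137
sR = 120/121 = 120/121
mL = 1/2·sL + 0·sR = 60/137
mR = 0·sL + -1/2·sR = -60/121

120/137 120/121 60/137 -60/121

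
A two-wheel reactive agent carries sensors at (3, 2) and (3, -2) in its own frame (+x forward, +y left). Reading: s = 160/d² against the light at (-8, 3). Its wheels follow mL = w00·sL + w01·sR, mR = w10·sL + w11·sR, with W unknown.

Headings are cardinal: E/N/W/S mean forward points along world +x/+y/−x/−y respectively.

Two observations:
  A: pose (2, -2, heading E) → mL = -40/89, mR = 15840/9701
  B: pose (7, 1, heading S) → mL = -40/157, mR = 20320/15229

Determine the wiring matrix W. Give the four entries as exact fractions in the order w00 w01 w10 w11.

obs A: pose=(2,-2,E) → sL=80/89, sR=80/109, mL=-40/89, mR=15840/9701
obs B: pose=(7,1,S) → sL=80/157, sR=80/97, mL=-40/157, mR=20320/15229
sensor matrix S = [[80/89, 80/109], [80/157, 80/97]]; det S = 54272000/147736529
solve [mL_A; mL_B] = S·[w00; w01] and [mR_A; mR_B] = S·[w10; w11]:
  w00 = -1/2, w01 = 0, w10 = 1, w11 = 1

-1/2 0 1 1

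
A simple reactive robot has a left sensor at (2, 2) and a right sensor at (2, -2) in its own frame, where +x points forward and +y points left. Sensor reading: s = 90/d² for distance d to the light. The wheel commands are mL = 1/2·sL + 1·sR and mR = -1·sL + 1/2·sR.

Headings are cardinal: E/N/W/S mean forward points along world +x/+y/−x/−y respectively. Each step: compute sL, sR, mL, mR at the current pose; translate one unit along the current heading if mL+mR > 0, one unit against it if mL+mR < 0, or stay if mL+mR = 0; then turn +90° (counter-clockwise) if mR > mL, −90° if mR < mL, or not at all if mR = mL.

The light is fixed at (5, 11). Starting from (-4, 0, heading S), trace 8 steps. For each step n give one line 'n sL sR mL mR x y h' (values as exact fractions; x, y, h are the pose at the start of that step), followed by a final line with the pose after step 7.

n=0: pose=(-4,0,S); sL=45/109, sR=9/29; mL=3267/6322, mR=-1629/6322; mL+mR=819/3161 → advance +1; mR−mL=-2448/3161 → turn -1·90°
n=1: pose=(-4,-1,W); sL=90/317, sR=90/221; mL=38475/70057, mR=-5625/70057; mL+mR=32850/70057 → advance +1; mR−mL=-44100/70057 → turn -1·90°
n=2: pose=(-5,-1,N); sL=45/122, sR=45/82; mL=7335/10004, mR=-945/10004; mL+mR=3195/5002 → advance +1; mR−mL=-2070/2501 → turn -1·90°
n=3: pose=(-5,0,E); sL=18/29, sR=90/233; mL=4707/6757, mR=-2889/6757; mL+mR=1818/6757 → advance +1; mR−mL=-7596/6757 → turn -1·90°
n=4: pose=(-4,0,S); sL=45/109, sR=9/29; mL=3267/6322, mR=-1629/6322; mL+mR=819/3161 → advance +1; mR−mL=-2448/3161 → turn -1·90°
n=5: pose=(-4,-1,W); sL=90/317, sR=90/221; mL=38475/70057, mR=-5625/70057; mL+mR=32850/70057 → advance +1; mR−mL=-44100/70057 → turn -1·90°
n=6: pose=(-5,-1,N); sL=45/122, sR=45/82; mL=7335/10004, mR=-945/10004; mL+mR=3195/5002 → advance +1; mR−mL=-2070/2501 → turn -1·90°
n=7: pose=(-5,0,E); sL=18/29, sR=90/233; mL=4707/6757, mR=-2889/6757; mL+mR=1818/6757 → advance +1; mR−mL=-7596/6757 → turn -1·90°

0 45/109 9/29 3267/6322 -1629/6322 -4 0 S
1 90/317 90/221 38475/70057 -5625/70057 -4 -1 W
2 45/122 45/82 7335/10004 -945/10004 -5 -1 N
3 18/29 90/233 4707/6757 -2889/6757 -5 0 E
4 45/109 9/29 3267/6322 -1629/6322 -4 0 S
5 90/317 90/221 38475/70057 -5625/70057 -4 -1 W
6 45/122 45/82 7335/10004 -945/10004 -5 -1 N
7 18/29 90/233 4707/6757 -2889/6757 -5 0 E
final -4 0 S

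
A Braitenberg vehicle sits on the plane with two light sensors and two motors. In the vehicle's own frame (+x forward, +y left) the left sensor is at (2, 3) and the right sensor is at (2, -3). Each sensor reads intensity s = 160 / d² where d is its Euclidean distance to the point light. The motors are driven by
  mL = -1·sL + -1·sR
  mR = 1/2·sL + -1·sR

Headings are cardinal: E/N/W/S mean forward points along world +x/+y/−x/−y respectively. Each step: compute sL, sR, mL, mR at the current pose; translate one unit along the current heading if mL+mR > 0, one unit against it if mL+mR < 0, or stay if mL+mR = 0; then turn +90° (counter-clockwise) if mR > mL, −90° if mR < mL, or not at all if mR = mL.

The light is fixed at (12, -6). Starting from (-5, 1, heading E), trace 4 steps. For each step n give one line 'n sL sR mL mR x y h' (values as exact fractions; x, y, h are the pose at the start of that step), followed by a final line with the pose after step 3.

0 32/65 160/241 -18112/15665 -6544/15665 -5 1 E
1 80/261 80/153 -3680/4437 -1640/4437 -6 1 N
2 160/409 160/481 -142400/196729 -26960/196729 -6 0 W
3 40/53 5/13 -785/689 -5/689 -5 0 S
final -5 1 E

n=0: pose=(-5,1,E); sL=32/65, sR=160/241; mL=-18112/15665, mR=-6544/15665; mL+mR=-24656/15665 → advance -1; mR−mL=48/65 → turn +1·90°
n=1: pose=(-6,1,N); sL=80/261, sR=80/153; mL=-3680/4437, mR=-1640/4437; mL+mR=-5320/4437 → advance -1; mR−mL=40/87 → turn +1·90°
n=2: pose=(-6,0,W); sL=160/409, sR=160/481; mL=-142400/196729, mR=-26960/196729; mL+mR=-169360/196729 → advance -1; mR−mL=240/409 → turn +1·90°
n=3: pose=(-5,0,S); sL=40/53, sR=5/13; mL=-785/689, mR=-5/689; mL+mR=-790/689 → advance -1; mR−mL=60/53 → turn +1·90°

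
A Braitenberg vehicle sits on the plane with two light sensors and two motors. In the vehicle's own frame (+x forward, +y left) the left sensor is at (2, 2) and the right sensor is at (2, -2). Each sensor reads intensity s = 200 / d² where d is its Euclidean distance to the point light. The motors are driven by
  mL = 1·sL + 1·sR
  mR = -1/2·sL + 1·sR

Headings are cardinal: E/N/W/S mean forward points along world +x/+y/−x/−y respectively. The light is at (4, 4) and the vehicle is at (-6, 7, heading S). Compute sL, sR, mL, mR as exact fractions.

left sensor world pos  = (-4, 5); dL² = 65
right sensor world pos = (-8, 5); dR² = 145
sL = 200/65 = 40/13
sR = 200/145 = 40/29
mL = 1·sL + 1·sR = 1680/377
mR = -1/2·sL + 1·sR = -60/377

40/13 40/29 1680/377 -60/377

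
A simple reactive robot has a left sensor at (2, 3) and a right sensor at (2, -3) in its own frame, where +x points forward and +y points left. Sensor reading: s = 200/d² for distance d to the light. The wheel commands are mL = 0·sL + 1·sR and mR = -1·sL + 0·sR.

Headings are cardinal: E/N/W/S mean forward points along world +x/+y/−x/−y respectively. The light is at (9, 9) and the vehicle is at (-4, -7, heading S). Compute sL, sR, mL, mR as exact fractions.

25/53 10/29 10/29 -25/53

left sensor world pos  = (-1, -9); dL² = 424
right sensor world pos = (-7, -9); dR² = 580
sL = 200/424 = 25/53
sR = 200/580 = 10/29
mL = 0·sL + 1·sR = 10/29
mR = -1·sL + 0·sR = -25/53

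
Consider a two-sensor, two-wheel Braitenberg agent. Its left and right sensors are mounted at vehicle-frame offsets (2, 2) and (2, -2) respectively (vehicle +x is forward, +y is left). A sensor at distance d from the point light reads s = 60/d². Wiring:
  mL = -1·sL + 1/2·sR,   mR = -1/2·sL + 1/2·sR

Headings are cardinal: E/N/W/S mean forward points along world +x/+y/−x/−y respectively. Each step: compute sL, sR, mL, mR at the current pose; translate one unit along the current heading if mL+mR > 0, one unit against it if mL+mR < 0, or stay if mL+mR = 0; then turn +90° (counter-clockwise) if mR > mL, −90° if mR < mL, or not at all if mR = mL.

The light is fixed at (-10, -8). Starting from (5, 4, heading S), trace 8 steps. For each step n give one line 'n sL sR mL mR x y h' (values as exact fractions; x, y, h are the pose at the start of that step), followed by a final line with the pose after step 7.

0 60/389 60/269 -4470/104641 3600/104641 5 4 S
1 30/257 6/41 -459/10537 156/10537 5 5 E
2 20/123 60/481 -5930/59163 -1120/59163 4 5 N
3 15/61 3/17 -327/2074 -36/1037 4 4 W
4 60/389 60/269 -4470/104641 3600/104641 5 4 S
5 30/257 6/41 -459/10537 156/10537 5 5 E
6 20/123 60/481 -5930/59163 -1120/59163 4 5 N
7 15/61 3/17 -327/2074 -36/1037 4 4 W
final 5 4 S

n=0: pose=(5,4,S); sL=60/389, sR=60/269; mL=-4470/104641, mR=3600/104641; mL+mR=-870/104641 → advance -1; mR−mL=30/389 → turn +1·90°
n=1: pose=(5,5,E); sL=30/257, sR=6/41; mL=-459/10537, mR=156/10537; mL+mR=-303/10537 → advance -1; mR−mL=15/257 → turn +1·90°
n=2: pose=(4,5,N); sL=20/123, sR=60/481; mL=-5930/59163, mR=-1120/59163; mL+mR=-2350/19721 → advance -1; mR−mL=10/123 → turn +1·90°
n=3: pose=(4,4,W); sL=15/61, sR=3/17; mL=-327/2074, mR=-36/1037; mL+mR=-399/2074 → advance -1; mR−mL=15/122 → turn +1·90°
n=4: pose=(5,4,S); sL=60/389, sR=60/269; mL=-4470/104641, mR=3600/104641; mL+mR=-870/104641 → advance -1; mR−mL=30/389 → turn +1·90°
n=5: pose=(5,5,E); sL=30/257, sR=6/41; mL=-459/10537, mR=156/10537; mL+mR=-303/10537 → advance -1; mR−mL=15/257 → turn +1·90°
n=6: pose=(4,5,N); sL=20/123, sR=60/481; mL=-5930/59163, mR=-1120/59163; mL+mR=-2350/19721 → advance -1; mR−mL=10/123 → turn +1·90°
n=7: pose=(4,4,W); sL=15/61, sR=3/17; mL=-327/2074, mR=-36/1037; mL+mR=-399/2074 → advance -1; mR−mL=15/122 → turn +1·90°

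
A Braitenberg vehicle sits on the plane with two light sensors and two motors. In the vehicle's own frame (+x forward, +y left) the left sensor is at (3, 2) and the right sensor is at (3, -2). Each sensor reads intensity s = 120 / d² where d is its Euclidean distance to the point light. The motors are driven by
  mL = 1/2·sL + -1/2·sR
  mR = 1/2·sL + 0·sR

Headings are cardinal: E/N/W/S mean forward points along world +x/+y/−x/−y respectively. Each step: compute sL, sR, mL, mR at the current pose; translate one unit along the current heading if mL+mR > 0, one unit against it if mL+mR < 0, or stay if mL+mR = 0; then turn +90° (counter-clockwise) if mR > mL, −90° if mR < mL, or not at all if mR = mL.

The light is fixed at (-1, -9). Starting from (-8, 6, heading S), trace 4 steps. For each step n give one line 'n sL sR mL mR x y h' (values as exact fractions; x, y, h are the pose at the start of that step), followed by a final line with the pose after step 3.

n=0: pose=(-8,6,S); sL=120/169, sR=8/15; mL=224/2535, mR=60/169; mL+mR=1124/2535 → advance +1; mR−mL=4/15 → turn +1·90°
n=1: pose=(-8,5,E); sL=15/34, sR=3/4; mL=-21/136, mR=15/68; mL+mR=9/136 → advance +1; mR−mL=3/8 → turn +1·90°
n=2: pose=(-7,5,N); sL=120/353, sR=24/61; mL=-576/21533, mR=60/353; mL+mR=3084/21533 → advance +1; mR−mL=12/61 → turn +1·90°
n=3: pose=(-7,6,W); sL=12/25, sR=12/37; mL=72/925, mR=6/25; mL+mR=294/925 → advance +1; mR−mL=6/37 → turn +1·90°

0 120/169 8/15 224/2535 60/169 -8 6 S
1 15/34 3/4 -21/136 15/68 -8 5 E
2 120/353 24/61 -576/21533 60/353 -7 5 N
3 12/25 12/37 72/925 6/25 -7 6 W
final -8 6 S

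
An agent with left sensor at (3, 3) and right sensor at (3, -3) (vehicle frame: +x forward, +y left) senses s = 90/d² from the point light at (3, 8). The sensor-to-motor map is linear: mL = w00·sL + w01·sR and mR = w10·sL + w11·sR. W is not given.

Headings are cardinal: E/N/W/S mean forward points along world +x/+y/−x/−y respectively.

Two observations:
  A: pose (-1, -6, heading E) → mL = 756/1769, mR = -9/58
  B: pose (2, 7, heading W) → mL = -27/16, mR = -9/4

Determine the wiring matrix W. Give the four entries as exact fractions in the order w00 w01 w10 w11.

1 -1 0 -1/2

obs A: pose=(-1,-6,E) → sL=45/61, sR=9/29, mL=756/1769, mR=-9/58
obs B: pose=(2,7,W) → sL=45/16, sR=9/2, mL=-27/16, mR=-9/4
sensor matrix S = [[45/61, 9/29], [45/16, 9/2]]; det S = 69255/28304
solve [mL_A; mL_B] = S·[w00; w01] and [mR_A; mR_B] = S·[w10; w11]:
  w00 = 1, w01 = -1, w10 = 0, w11 = -1/2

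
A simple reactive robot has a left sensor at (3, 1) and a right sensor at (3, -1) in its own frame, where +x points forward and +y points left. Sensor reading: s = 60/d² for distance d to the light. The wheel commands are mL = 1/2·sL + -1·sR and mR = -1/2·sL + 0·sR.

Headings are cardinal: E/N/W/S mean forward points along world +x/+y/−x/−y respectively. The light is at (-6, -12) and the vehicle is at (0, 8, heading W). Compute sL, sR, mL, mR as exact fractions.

6/37 2/15 -29/555 -3/37

left sensor world pos  = (-3, 7); dL² = 370
right sensor world pos = (-3, 9); dR² = 450
sL = 60/370 = 6/37
sR = 60/450 = 2/15
mL = 1/2·sL + -1·sR = -29/555
mR = -1/2·sL + 0·sR = -3/37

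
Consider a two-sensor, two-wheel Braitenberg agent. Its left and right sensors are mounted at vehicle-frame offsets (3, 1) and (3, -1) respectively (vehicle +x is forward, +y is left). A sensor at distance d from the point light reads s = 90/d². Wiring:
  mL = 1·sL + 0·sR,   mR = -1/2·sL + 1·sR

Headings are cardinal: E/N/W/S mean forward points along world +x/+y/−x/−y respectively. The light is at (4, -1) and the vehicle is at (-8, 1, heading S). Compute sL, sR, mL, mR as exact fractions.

left sensor world pos  = (-7, -2); dL² = 122
right sensor world pos = (-9, -2); dR² = 170
sL = 90/122 = 45/61
sR = 90/170 = 9/17
mL = 1·sL + 0·sR = 45/61
mR = -1/2·sL + 1·sR = 333/2074

45/61 9/17 45/61 333/2074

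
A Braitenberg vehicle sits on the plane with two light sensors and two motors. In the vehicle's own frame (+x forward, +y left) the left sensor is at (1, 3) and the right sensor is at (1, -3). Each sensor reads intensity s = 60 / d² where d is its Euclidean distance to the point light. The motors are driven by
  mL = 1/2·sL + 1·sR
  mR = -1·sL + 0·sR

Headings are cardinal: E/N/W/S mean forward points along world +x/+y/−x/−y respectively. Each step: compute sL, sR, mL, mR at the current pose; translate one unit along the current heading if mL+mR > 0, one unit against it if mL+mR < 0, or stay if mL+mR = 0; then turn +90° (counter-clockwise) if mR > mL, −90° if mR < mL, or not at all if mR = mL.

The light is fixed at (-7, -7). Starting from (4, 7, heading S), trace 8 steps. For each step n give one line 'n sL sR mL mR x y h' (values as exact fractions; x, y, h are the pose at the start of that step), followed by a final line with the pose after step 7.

0 12/73 60/233 5778/17009 -12/73 4 7 S
1 3/10 15/89 567/1780 -3/10 4 6 W
2 12/49 12/73 1026/3577 -12/49 3 6 N
3 6/41 30/121 1593/4961 -6/41 3 7 E
4 12/73 60/233 5778/17009 -12/73 4 7 S
5 3/10 15/89 567/1780 -3/10 4 6 W
6 12/49 12/73 1026/3577 -12/49 3 6 N
7 6/41 30/121 1593/4961 -6/41 3 7 E
final 4 7 S

n=0: pose=(4,7,S); sL=12/73, sR=60/233; mL=5778/17009, mR=-12/73; mL+mR=2982/17009 → advance +1; mR−mL=-8574/17009 → turn -1·90°
n=1: pose=(4,6,W); sL=3/10, sR=15/89; mL=567/1780, mR=-3/10; mL+mR=33/1780 → advance +1; mR−mL=-1101/1780 → turn -1·90°
n=2: pose=(3,6,N); sL=12/49, sR=12/73; mL=1026/3577, mR=-12/49; mL+mR=150/3577 → advance +1; mR−mL=-1902/3577 → turn -1·90°
n=3: pose=(3,7,E); sL=6/41, sR=30/121; mL=1593/4961, mR=-6/41; mL+mR=867/4961 → advance +1; mR−mL=-2319/4961 → turn -1·90°
n=4: pose=(4,7,S); sL=12/73, sR=60/233; mL=5778/17009, mR=-12/73; mL+mR=2982/17009 → advance +1; mR−mL=-8574/17009 → turn -1·90°
n=5: pose=(4,6,W); sL=3/10, sR=15/89; mL=567/1780, mR=-3/10; mL+mR=33/1780 → advance +1; mR−mL=-1101/1780 → turn -1·90°
n=6: pose=(3,6,N); sL=12/49, sR=12/73; mL=1026/3577, mR=-12/49; mL+mR=150/3577 → advance +1; mR−mL=-1902/3577 → turn -1·90°
n=7: pose=(3,7,E); sL=6/41, sR=30/121; mL=1593/4961, mR=-6/41; mL+mR=867/4961 → advance +1; mR−mL=-2319/4961 → turn -1·90°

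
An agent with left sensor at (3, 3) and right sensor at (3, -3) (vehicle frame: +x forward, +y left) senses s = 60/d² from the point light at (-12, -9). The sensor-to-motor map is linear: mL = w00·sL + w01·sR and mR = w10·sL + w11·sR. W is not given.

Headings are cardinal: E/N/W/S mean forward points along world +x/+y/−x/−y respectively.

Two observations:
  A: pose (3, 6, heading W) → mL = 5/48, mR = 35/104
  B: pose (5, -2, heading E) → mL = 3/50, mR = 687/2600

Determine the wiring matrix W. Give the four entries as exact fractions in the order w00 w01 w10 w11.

obs A: pose=(3,6,W) → sL=5/24, sR=5/39, mL=5/48, mR=35/104
obs B: pose=(5,-2,E) → sL=3/25, sR=15/104, mL=3/50, mR=687/2600
sensor matrix S = [[5/24, 5/39], [3/25, 15/104]]; det S = 61/4160
solve [mL_A; mL_B] = S·[w00; w01] and [mR_A; mR_B] = S·[w10; w11]:
  w00 = 1/2, w01 = 0, w10 = 1, w11 = 1

1/2 0 1 1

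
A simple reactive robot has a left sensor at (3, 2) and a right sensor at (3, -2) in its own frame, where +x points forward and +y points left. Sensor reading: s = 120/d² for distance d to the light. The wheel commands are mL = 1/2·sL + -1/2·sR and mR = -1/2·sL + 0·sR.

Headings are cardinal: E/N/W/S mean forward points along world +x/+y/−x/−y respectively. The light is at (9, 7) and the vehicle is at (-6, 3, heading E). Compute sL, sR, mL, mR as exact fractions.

left sensor world pos  = (-3, 5); dL² = 148
right sensor world pos = (-3, 1); dR² = 180
sL = 120/148 = 30/37
sR = 120/180 = 2/3
mL = 1/2·sL + -1/2·sR = 8/111
mR = -1/2·sL + 0·sR = -15/37

30/37 2/3 8/111 -15/37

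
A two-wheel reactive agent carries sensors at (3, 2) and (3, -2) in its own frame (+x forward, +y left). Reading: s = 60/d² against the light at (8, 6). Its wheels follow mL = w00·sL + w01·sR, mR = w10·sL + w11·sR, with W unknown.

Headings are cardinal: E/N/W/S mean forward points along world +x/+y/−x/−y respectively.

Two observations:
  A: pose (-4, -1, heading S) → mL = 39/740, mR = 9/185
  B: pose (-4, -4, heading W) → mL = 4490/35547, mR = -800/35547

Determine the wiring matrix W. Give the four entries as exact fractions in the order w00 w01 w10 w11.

obs A: pose=(-4,-1,S) → sL=3/10, sR=15/74, mL=39/740, mR=9/185
obs B: pose=(-4,-4,W) → sL=20/123, sR=60/289, mL=4490/35547, mR=-800/35547
sensor matrix S = [[3/10, 15/74], [20/123, 60/289]]; det S = 12856/438413
solve [mL_A; mL_B] = S·[w00; w01] and [mR_A; mR_B] = S·[w10; w11]:
  w00 = -1/2, w01 = 1, w10 = 1/2, w11 = -1/2

-1/2 1 1/2 -1/2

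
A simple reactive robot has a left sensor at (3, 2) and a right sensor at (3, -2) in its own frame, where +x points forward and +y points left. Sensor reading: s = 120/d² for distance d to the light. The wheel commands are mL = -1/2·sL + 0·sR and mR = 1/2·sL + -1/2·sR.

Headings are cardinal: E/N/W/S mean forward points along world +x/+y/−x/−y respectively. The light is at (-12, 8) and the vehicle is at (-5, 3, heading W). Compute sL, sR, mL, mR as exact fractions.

left sensor world pos  = (-8, 1); dL² = 65
right sensor world pos = (-8, 5); dR² = 25
sL = 120/65 = 24/13
sR = 120/25 = 24/5
mL = -1/2·sL + 0·sR = -12/13
mR = 1/2·sL + -1/2·sR = -96/65

24/13 24/5 -12/13 -96/65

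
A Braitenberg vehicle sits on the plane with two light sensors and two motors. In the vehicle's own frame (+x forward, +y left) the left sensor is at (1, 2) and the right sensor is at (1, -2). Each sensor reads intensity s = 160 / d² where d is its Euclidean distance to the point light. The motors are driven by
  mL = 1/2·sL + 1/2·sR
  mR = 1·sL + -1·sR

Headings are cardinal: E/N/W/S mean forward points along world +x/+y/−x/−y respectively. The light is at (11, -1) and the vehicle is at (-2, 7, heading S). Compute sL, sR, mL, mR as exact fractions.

16/17 80/137 1776/2329 832/2329

left sensor world pos  = (0, 6); dL² = 170
right sensor world pos = (-4, 6); dR² = 274
sL = 160/170 = 16/17
sR = 160/274 = 80/137
mL = 1/2·sL + 1/2·sR = 1776/2329
mR = 1·sL + -1·sR = 832/2329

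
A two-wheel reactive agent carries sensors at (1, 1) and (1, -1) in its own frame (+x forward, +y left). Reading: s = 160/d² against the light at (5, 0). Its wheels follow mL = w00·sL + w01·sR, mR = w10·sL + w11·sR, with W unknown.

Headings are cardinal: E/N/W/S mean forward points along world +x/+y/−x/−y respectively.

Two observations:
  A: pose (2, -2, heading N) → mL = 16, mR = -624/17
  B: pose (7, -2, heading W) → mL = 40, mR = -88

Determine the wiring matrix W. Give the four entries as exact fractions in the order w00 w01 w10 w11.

obs A: pose=(2,-2,N) → sL=160/17, sR=32, mL=16, mR=-624/17
obs B: pose=(7,-2,W) → sL=16, sR=80, mL=40, mR=-88
sensor matrix S = [[160/17, 32], [16, 80]]; det S = 4096/17
solve [mL_A; mL_B] = S·[w00; w01] and [mR_A; mR_B] = S·[w10; w11]:
  w00 = 0, w01 = 1/2, w10 = -1/2, w11 = -1

0 1/2 -1/2 -1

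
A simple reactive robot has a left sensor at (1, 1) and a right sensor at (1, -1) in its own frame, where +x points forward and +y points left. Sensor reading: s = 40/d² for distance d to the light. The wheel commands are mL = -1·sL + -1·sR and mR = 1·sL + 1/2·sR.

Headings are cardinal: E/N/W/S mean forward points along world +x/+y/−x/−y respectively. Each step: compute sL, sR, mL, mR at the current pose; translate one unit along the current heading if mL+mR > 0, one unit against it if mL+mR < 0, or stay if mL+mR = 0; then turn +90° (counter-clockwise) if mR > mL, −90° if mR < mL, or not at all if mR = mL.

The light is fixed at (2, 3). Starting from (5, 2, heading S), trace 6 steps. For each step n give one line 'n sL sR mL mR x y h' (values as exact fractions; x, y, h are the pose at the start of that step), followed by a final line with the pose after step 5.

0 2 5 -7 9/2 5 2 S
1 40/17 40/17 -80/17 60/17 5 3 E
2 20 4 -24 22 4 3 N
3 8 40 -48 28 4 2 W
4 2 5 -7 9/2 5 2 S
5 40/17 40/17 -80/17 60/17 5 3 E
final 4 3 N

n=0: pose=(5,2,S); sL=2, sR=5; mL=-7, mR=9/2; mL+mR=-5/2 → advance -1; mR−mL=23/2 → turn +1·90°
n=1: pose=(5,3,E); sL=40/17, sR=40/17; mL=-80/17, mR=60/17; mL+mR=-20/17 → advance -1; mR−mL=140/17 → turn +1·90°
n=2: pose=(4,3,N); sL=20, sR=4; mL=-24, mR=22; mL+mR=-2 → advance -1; mR−mL=46 → turn +1·90°
n=3: pose=(4,2,W); sL=8, sR=40; mL=-48, mR=28; mL+mR=-20 → advance -1; mR−mL=76 → turn +1·90°
n=4: pose=(5,2,S); sL=2, sR=5; mL=-7, mR=9/2; mL+mR=-5/2 → advance -1; mR−mL=23/2 → turn +1·90°
n=5: pose=(5,3,E); sL=40/17, sR=40/17; mL=-80/17, mR=60/17; mL+mR=-20/17 → advance -1; mR−mL=140/17 → turn +1·90°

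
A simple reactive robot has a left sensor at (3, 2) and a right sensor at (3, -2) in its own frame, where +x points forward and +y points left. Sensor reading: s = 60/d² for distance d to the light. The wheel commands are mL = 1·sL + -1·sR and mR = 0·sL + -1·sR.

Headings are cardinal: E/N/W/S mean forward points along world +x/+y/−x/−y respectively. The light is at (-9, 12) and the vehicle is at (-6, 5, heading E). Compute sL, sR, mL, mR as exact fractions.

left sensor world pos  = (-3, 7); dL² = 61
right sensor world pos = (-3, 3); dR² = 117
sL = 60/61 = 60/61
sR = 60/117 = 20/39
mL = 1·sL + -1·sR = 1120/2379
mR = 0·sL + -1·sR = -20/39

60/61 20/39 1120/2379 -20/39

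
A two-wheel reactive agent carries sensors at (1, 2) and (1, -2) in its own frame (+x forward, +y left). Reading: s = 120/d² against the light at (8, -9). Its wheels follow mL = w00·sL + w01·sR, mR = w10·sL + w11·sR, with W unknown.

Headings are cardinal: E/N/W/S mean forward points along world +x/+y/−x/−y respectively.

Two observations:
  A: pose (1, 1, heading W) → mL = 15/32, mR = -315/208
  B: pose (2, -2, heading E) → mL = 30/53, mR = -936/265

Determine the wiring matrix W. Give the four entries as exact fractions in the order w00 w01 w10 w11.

1/2 0 -1 -1

obs A: pose=(1,1,W) → sL=15/16, sR=15/26, mL=15/32, mR=-315/208
obs B: pose=(2,-2,E) → sL=60/53, sR=12/5, mL=30/53, mR=-936/265
sensor matrix S = [[15/16, 15/26], [60/53, 12/5]]; det S = 4401/2756
solve [mL_A; mL_B] = S·[w00; w01] and [mR_A; mR_B] = S·[w10; w11]:
  w00 = 1/2, w01 = 0, w10 = -1, w11 = -1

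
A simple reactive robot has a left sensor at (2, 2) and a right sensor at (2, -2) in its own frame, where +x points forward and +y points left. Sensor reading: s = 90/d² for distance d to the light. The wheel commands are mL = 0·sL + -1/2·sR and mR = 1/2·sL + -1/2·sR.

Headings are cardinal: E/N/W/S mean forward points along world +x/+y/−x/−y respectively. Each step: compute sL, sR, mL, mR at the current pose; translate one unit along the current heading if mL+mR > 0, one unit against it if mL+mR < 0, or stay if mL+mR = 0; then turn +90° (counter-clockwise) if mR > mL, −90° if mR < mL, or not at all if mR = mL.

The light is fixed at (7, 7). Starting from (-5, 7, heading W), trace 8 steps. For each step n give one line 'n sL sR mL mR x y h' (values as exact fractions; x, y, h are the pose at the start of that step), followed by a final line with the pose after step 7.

n=0: pose=(-5,7,W); sL=9/20, sR=9/20; mL=-9/40, mR=0; mL+mR=-9/40 → advance -1; mR−mL=9/40 → turn +1·90°
n=1: pose=(-4,7,S); sL=18/17, sR=90/173; mL=-45/173, mR=792/2941; mL+mR=27/2941 → advance +1; mR−mL=9/17 → turn +1·90°
n=2: pose=(-4,6,E); sL=45/41, sR=1; mL=-1/2, mR=2/41; mL+mR=-37/82 → advance -1; mR−mL=45/82 → turn +1·90°
n=3: pose=(-5,6,N); sL=90/197, sR=90/101; mL=-45/101, mR=-4320/19897; mL+mR=-13185/19897 → advance -1; mR−mL=45/197 → turn +1·90°
n=4: pose=(-5,5,W); sL=45/106, sR=45/98; mL=-45/196, mR=-45/2597; mL+mR=-2565/10388 → advance -1; mR−mL=45/212 → turn +1·90°
n=5: pose=(-4,5,S); sL=90/97, sR=18/37; mL=-9/37, mR=792/3589; mL+mR=-81/3589 → advance -1; mR−mL=45/97 → turn +1·90°
n=6: pose=(-4,6,E); sL=45/41, sR=1; mL=-1/2, mR=2/41; mL+mR=-37/82 → advance -1; mR−mL=45/82 → turn +1·90°
n=7: pose=(-5,6,N); sL=90/197, sR=90/101; mL=-45/101, mR=-4320/19897; mL+mR=-13185/19897 → advance -1; mR−mL=45/197 → turn +1·90°

0 9/20 9/20 -9/40 0 -5 7 W
1 18/17 90/173 -45/173 792/2941 -4 7 S
2 45/41 1 -1/2 2/41 -4 6 E
3 90/197 90/101 -45/101 -4320/19897 -5 6 N
4 45/106 45/98 -45/196 -45/2597 -5 5 W
5 90/97 18/37 -9/37 792/3589 -4 5 S
6 45/41 1 -1/2 2/41 -4 6 E
7 90/197 90/101 -45/101 -4320/19897 -5 6 N
final -5 5 W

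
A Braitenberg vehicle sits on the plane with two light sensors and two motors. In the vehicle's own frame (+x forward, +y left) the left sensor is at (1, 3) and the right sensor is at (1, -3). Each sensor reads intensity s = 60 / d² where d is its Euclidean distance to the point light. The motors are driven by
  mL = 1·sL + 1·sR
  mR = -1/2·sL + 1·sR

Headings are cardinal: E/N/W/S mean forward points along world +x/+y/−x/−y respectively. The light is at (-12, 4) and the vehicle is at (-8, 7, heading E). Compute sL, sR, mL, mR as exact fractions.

left sensor world pos  = (-7, 10); dL² = 61
right sensor world pos = (-7, 4); dR² = 25
sL = 60/61 = 60/61
sR = 60/25 = 12/5
mL = 1·sL + 1·sR = 1032/305
mR = -1/2·sL + 1·sR = 582/305

60/61 12/5 1032/305 582/305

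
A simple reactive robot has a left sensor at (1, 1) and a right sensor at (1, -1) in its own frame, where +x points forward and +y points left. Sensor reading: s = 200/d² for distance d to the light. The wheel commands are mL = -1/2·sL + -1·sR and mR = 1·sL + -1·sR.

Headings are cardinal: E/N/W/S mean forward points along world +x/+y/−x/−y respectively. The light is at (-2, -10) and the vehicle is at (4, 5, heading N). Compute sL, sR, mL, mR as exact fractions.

200/281 40/61 -17340/17141 960/17141

left sensor world pos  = (3, 6); dL² = 281
right sensor world pos = (5, 6); dR² = 305
sL = 200/281 = 200/281
sR = 200/305 = 40/61
mL = -1/2·sL + -1·sR = -17340/17141
mR = 1·sL + -1·sR = 960/17141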